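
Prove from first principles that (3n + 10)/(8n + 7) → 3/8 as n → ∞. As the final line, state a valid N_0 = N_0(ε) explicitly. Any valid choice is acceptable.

N_0 = (59/64)/ε

Let ε > 0 be given. For n ≥ 1, |(3n + 10)/(8n + 7) − (3/8)| = |59|/(8(8n + 7)) = 59/(8(8n + 7)).
Since 8n + 7 ≥ 8n for n ≥ 1, this is ≤ 59/(8·8n) = (59/64)/n.
So |(3n + 10)/(8n + 7) − (3/8)| < ε whenever n > (59/64)/ε.
Take N_0 = (59/64)/ε. If n > N_0 then |(3n + 10)/(8n + 7) − (3/8)| ≤ (59/64)/n < ε.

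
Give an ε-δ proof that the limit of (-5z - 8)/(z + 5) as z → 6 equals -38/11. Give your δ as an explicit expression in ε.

δ = min(11/2, (121/34)ε)

Let ε > 0 be given. We want δ > 0 with 0 < |z − 6| < δ ⇒ |(-5z - 8)/(z + 5) + 38/11| < ε.
Combining over a common denominator, (-5z - 8)/(z + 5) + 38/11 = [(-5z - 8)·11 − (-38)·(z + 5)] / [11·(z + 5)] = -17(z − 6) / (11(z + 5)).
So |(-5z - 8)/(z + 5) + 38/11| = 17|z − 6| / (11·|z + 5|).
Restrict δ ≤ 11/2. Then |z − 6| < 11/2 gives |z + 5| = |(z − 6) + 11| ≥ 11 − 11/2 = 11/2.
Hence |(-5z - 8)/(z + 5) + 38/11| < 17|z − 6|/(11·(11/2)) = (34/121)|z − 6|, which is < ε once |z − 6| < (121/34)ε.
Take δ = min(11/2, (121/34)ε). Then 0 < |z − 6| < δ forces both bounds, so |(-5z - 8)/(z + 5) + 38/11| < ε.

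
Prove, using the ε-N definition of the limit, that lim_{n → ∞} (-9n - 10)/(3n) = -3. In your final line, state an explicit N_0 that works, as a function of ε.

Suppose ε > 0. For n ≥ 1, |(-9n - 10)/(3n) + 3| = |-30|/(3(3n)) = 30/(3(3n)).
Since 3n ≥ 3n for n ≥ 1, this is ≤ 30/(3·3n) = (10/3)/n.
So |(-9n - 10)/(3n) + 3| < ε whenever n > (10/3)/ε.
Take N_0 = (10/3)/ε. If n > N_0 then |(-9n - 10)/(3n) + 3| ≤ (10/3)/n < ε.

N_0 = (10/3)/ε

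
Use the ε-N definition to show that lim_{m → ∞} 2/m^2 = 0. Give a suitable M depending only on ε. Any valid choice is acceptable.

M = (2/ε)^{1/2}

Fix ε > 0. For m ≥ 1, |2/m^2 − 0| = 2/m^2.
2/m^2 < ε ⇔ m^2 > 2/ε ⇔ m > (2/ε)^{1/2}.
Take M = (2/ε)^{1/2}. Then m > M implies 2/m^2 < ε.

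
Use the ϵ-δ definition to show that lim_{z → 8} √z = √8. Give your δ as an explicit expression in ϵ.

Suppose ϵ > 0. We want δ > 0 such that 0 < |z − 8| < δ implies |√z − √8| < ϵ.
Rationalise: √z − √8 = (z − 8)/(√z + √8), so |√z − √8| = |z − 8|/(√z + √8).
Restrict δ ≤ 8 so that |z − 8| < 8 forces z > 0, and then √z + √8 > √8.
Hence |√z − √8| < |z − 8|/√8, which is < ϵ once |z − 8| < √8·ϵ.
Take δ = min(8, √8·ϵ). If 0 < |z − 8| < δ then z > 0 and |√z − √8| < |z − 8|/√8 < ϵ.

δ = min(8, √8·ϵ)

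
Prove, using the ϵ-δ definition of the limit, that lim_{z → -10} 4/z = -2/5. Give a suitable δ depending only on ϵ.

Fix ϵ > 0. We seek δ > 0 such that 0 < |z + 10| < δ implies |4/z + 2/5| < ϵ.
|4/z + 2/5| = 4·|-10 − z|/(10·|z|) = 4|z + 10|/(10|z|).
Restrict δ ≤ 5. Then |z + 10| < 5 gives |z| > 5, so 10|z| > 50.
Then |4/z + 2/5| < 4|z + 10|/50, which is < ϵ when |z + 10| < (25/2)ϵ.
Take δ = min(5, (25/2)ϵ). Then 0 < |z + 10| < δ gives both |z + 10| < 5 and |z + 10| < (25/2)ϵ, so |4/z + 2/5| < ϵ.

δ = min(5, (25/2)ϵ)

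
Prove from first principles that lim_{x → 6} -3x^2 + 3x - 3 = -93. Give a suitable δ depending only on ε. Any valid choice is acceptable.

δ = min(1, ε/36)

Let ε > 0 be given. We want δ > 0 such that 0 < |x − 6| < δ implies |(-3x^2 + 3x - 3) + 93| < ε.
(-3x^2 + 3x - 3) + 93 = -3x^2 + 3x + 90 = (x − 6)(-3x - 15).
So |(-3x^2 + 3x - 3) + 93| = |x − 6|·|-3x - 15|.
Assume first that |x − 6| < 1, so |x| < 7. Then |-3x - 15| ≤ 3·7 + 15 = 36.
Hence |(-3x^2 + 3x - 3) + 93| ≤ 36|x − 6| < ε provided |x − 6| < ε/36.
Take δ = min(1, ε/36). Then 0 < |x − 6| < δ gives both |x − 6| < 1 and |x − 6| < ε/36, so |(-3x^2 + 3x - 3) + 93| < ε.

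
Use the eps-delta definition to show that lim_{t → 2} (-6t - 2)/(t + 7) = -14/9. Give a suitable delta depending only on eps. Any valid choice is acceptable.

delta = min(9/2, (81/80)eps)

Let eps > 0. We want delta > 0 with 0 < |t − 2| < delta ⇒ |(-6t - 2)/(t + 7) + 14/9| < eps.
Combining over a common denominator, (-6t - 2)/(t + 7) + 14/9 = [(-6t - 2)·9 − (-14)·(t + 7)] / [9·(t + 7)] = -40(t − 2) / (9(t + 7)).
So |(-6t - 2)/(t + 7) + 14/9| = 40|t − 2| / (9·|t + 7|).
Require delta ≤ 9/2, so |t + 7| ≥ |9| − |t − 2| > 9 − 9/2 = 9/2.
Hence |(-6t - 2)/(t + 7) + 14/9| < 40|t − 2|/(9·(9/2)) = (80/81)|t − 2|, which is < eps once |t − 2| < (81/80)eps.
Take delta = min(9/2, (81/80)eps). Then 0 < |t − 2| < delta forces both bounds, so |(-6t - 2)/(t + 7) + 14/9| < eps.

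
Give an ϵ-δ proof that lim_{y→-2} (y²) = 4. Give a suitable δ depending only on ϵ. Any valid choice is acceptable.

Suppose ϵ > 0. We seek δ > 0 with 0 < |y + 2| < δ ⇒ |y² − 4| < ϵ.
Factor: y² − 4 = (y + 2)(y - 2), so |y² − 4| = |y + 2|·|y - 2|.
Impose δ ≤ 1 so that |y| < 3; then |y - 2| ≤ 5.
Hence |y² − 4| ≤ 5|y + 2|, which is < ϵ once |y + 2| < ϵ/5.
Take δ = min(1, ϵ/5). If 0 < |y + 2| < δ then both bounds hold and |y² − 4| ≤ 5|y + 2| < 5·(ϵ/5) = ϵ.

δ = min(1, ϵ/5)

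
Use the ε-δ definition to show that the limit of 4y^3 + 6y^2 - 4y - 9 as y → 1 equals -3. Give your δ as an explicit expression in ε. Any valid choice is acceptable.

δ = min(2, ε/72)

Let ε > 0. We want δ > 0 such that 0 < |y − 1| < δ implies |(4y^3 + 6y^2 - 4y - 9) + 3| < ε.
(4y^3 + 6y^2 - 4y - 9) + 3 = 4y^3 + 6y^2 - 4y - 6 = (y − 1)(4y^2 + 10y + 6).
So |(4y^3 + 6y^2 - 4y - 9) + 3| = |y − 1|·|4y^2 + 10y + 6|.
Assume first that |y − 1| < 2, so |y| < 3. Then |4y^2 + 10y + 6| ≤ 4·3^2 + 10·3 + 6 = 72.
Hence |(4y^3 + 6y^2 - 4y - 9) + 3| ≤ 72|y − 1| < ε provided |y − 1| < ε/72.
Choosing δ = min(2, ε/72) ensures both conditions, hence |(4y^3 + 6y^2 - 4y - 9) + 3| < ε.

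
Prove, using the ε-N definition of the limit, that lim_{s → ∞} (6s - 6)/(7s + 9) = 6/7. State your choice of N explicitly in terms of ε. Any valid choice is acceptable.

Let ε > 0 be given. We seek N > 0 such that s > N implies |(6s - 6)/(7s + 9) − (6/7)| < ε.
(6s - 6)/(7s + 9) − (6/7) = (7(6s - 6) − 6(7s + 9)) / (7(7s + 9)) = -96/(7(7s + 9)).
For s > 0 we have 7s + 9 > 7s, so |(6s - 6)/(7s + 9) − (6/7)| = 96/(7(7s + 9)) < 96/(7·7s) = (96/49)/s.
Thus |(6s - 6)/(7s + 9) − (6/7)| < ε whenever s > (96/49)/ε.
Take N = (96/49)/ε. If s > N then |(6s - 6)/(7s + 9) − (6/7)| < (96/49)/s < ε.

N = (96/49)/ε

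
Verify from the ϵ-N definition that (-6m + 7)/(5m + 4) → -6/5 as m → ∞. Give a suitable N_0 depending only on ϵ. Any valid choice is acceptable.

Fix ϵ > 0. For m ≥ 1, |(-6m + 7)/(5m + 4) + 6/5| = |59|/(5(5m + 4)) = 59/(5(5m + 4)).
Since 5m + 4 ≥ 5m for m ≥ 1, this is ≤ 59/(5·5m) = (59/25)/m.
So |(-6m + 7)/(5m + 4) + 6/5| < ϵ whenever m > (59/25)/ϵ.
Take N_0 = (59/25)/ϵ. If m > N_0 then |(-6m + 7)/(5m + 4) + 6/5| ≤ (59/25)/m < ϵ.

N_0 = (59/25)/ϵ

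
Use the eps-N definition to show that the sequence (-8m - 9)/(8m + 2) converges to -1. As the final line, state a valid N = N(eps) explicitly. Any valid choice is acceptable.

N = (7/8)/eps

Fix eps > 0. For m ≥ 1, |(-8m - 9)/(8m + 2) + 1| = |-56|/(8(8m + 2)) = 56/(8(8m + 2)).
Since 8m + 2 ≥ 8m for m ≥ 1, this is ≤ 56/(8·8m) = (7/8)/m.
So |(-8m - 9)/(8m + 2) + 1| < eps whenever m > (7/8)/eps.
Take N = (7/8)/eps. If m > N then |(-8m - 9)/(8m + 2) + 1| ≤ (7/8)/m < eps.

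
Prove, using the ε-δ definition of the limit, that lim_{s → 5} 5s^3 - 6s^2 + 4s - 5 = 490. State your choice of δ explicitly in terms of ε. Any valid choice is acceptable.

Fix ε > 0. We want δ > 0 such that 0 < |s − 5| < δ implies |(5s^3 - 6s^2 + 4s - 5) − 490| < ε.
(5s^3 - 6s^2 + 4s - 5) − 490 = 5s^3 - 6s^2 + 4s - 495 = (s − 5)(5s^2 + 19s + 99).
So |(5s^3 - 6s^2 + 4s - 5) − 490| = |s − 5|·|5s^2 + 19s + 99|.
Require δ ≤ 1. Then |s − 5| < 1 gives |s| < 6, and by the triangle inequality |5s^2 + 19s + 99| ≤ 5·6^2 + 19·6 + 99 = 393.
Hence |(5s^3 - 6s^2 + 4s - 5) − 490| ≤ 393|s − 5| < ε provided |s − 5| < ε/393.
Choosing δ = min(1, ε/393) ensures both conditions, hence |(5s^3 - 6s^2 + 4s - 5) − 490| < ε.

δ = min(1, ε/393)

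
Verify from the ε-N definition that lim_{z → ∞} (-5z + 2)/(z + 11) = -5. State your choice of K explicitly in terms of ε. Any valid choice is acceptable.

K = 57/ε

Let ε > 0 be given. We seek K > 0 such that z > K implies |(-5z + 2)/(z + 11) + 5| < ε.
(-5z + 2)/(z + 11) + 5 = ((-5z + 2) − (-5)(z + 11)) / ((z + 11)) = 57/((z + 11)).
For z > 0 we have z + 11 > z, so |(-5z + 2)/(z + 11) + 5| = 57/((z + 11)) < 57/(z) = 57/z.
Thus |(-5z + 2)/(z + 11) + 5| < ε whenever z > 57/ε.
Take K = 57/ε. If z > K then |(-5z + 2)/(z + 11) + 5| < 57/z < ε.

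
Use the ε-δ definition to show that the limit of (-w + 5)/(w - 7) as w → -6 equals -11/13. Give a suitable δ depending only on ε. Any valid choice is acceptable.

Suppose ε > 0. We want δ > 0 with 0 < |w + 6| < δ ⇒ |(-w + 5)/(w - 7) + 11/13| < ε.
Combining over a common denominator, (-w + 5)/(w - 7) + 11/13 = [(-w + 5)·(-13) − 11·(w - 7)] / [(-13)·(w - 7)] = 2(w + 6) / ((-13)(w - 7)).
So |(-w + 5)/(w - 7) + 11/13| = 2|w + 6| / (13·|w − 7|).
Require δ ≤ 13/2, so |w − 7| ≥ |-13| − |w + 6| > 13 − 13/2 = 13/2.
Hence |(-w + 5)/(w - 7) + 11/13| < 2|w + 6|/(13·(13/2)) = (4/169)|w + 6|, which is < ε once |w + 6| < (169/4)ε.
Take δ = min(13/2, (169/4)ε). Then 0 < |w + 6| < δ forces both bounds, so |(-w + 5)/(w - 7) + 11/13| < ε.

δ = min(13/2, (169/4)ε)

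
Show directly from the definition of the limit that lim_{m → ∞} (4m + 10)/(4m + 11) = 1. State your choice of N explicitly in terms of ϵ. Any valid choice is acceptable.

N = (1/4)/ϵ

Let ϵ > 0 be given. For m ≥ 1, |(4m + 10)/(4m + 11) − 1| = |-4|/(4(4m + 11)) = 4/(4(4m + 11)).
Since 4m + 11 ≥ 4m for m ≥ 1, this is ≤ 4/(4·4m) = (1/4)/m.
So |(4m + 10)/(4m + 11) − 1| < ϵ whenever m > (1/4)/ϵ.
Take N = (1/4)/ϵ. If m > N then |(4m + 10)/(4m + 11) − 1| ≤ (1/4)/m < ϵ.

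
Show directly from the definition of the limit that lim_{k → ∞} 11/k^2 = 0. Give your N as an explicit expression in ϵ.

N = (11/ϵ)^{1/2}

Suppose ϵ > 0. For k ≥ 1, |11/k^2 − 0| = 11/k^2.
11/k^2 < ϵ ⇔ k^2 > 11/ϵ ⇔ k > (11/ϵ)^{1/2}.
Take N = (11/ϵ)^{1/2}. Then k > N implies 11/k^2 < ϵ.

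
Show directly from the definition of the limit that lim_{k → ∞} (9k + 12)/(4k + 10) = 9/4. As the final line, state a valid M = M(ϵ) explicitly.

M = (21/8)/ϵ

Let ϵ > 0. For k ≥ 1, |(9k + 12)/(4k + 10) − (9/4)| = |-42|/(4(4k + 10)) = 42/(4(4k + 10)).
Since 4k + 10 ≥ 4k for k ≥ 1, this is ≤ 42/(4·4k) = (21/8)/k.
So |(9k + 12)/(4k + 10) − (9/4)| < ϵ whenever k > (21/8)/ϵ.
Take M = (21/8)/ϵ. If k > M then |(9k + 12)/(4k + 10) − (9/4)| ≤ (21/8)/k < ϵ.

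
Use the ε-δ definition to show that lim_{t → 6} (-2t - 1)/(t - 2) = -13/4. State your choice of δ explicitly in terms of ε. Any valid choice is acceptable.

δ = min(2, (8/5)ε)

Suppose ε > 0. We want δ > 0 with 0 < |t − 6| < δ ⇒ |(-2t - 1)/(t - 2) + 13/4| < ε.
Combining over a common denominator, (-2t - 1)/(t - 2) + 13/4 = [(-2t - 1)·4 − (-13)·(t - 2)] / [4·(t - 2)] = 5(t − 6) / (4(t - 2)).
So |(-2t - 1)/(t - 2) + 13/4| = 5|t − 6| / (4·|t − 2|).
Require δ ≤ 2, so |t − 2| ≥ |4| − |t − 6| > 4 − 2 = 2.
Hence |(-2t - 1)/(t - 2) + 13/4| < 5|t − 6|/(4·2) = (5/8)|t − 6|, which is < ε once |t − 6| < (8/5)ε.
Take δ = min(2, (8/5)ε). Then 0 < |t − 6| < δ forces both bounds, so |(-2t - 1)/(t - 2) + 13/4| < ε.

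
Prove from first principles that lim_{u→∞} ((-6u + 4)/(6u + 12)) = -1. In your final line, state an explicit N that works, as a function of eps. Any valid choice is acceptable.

N = (8/3)/eps

Let eps > 0 be given. We seek N > 0 such that u > N implies |(-6u + 4)/(6u + 12) + 1| < eps.
(-6u + 4)/(6u + 12) + 1 = (6(-6u + 4) − (-6)(6u + 12)) / (6(6u + 12)) = 96/(6(6u + 12)).
For u > 0 we have 6u + 12 > 6u, so |(-6u + 4)/(6u + 12) + 1| = 96/(6(6u + 12)) < 96/(6·6u) = (8/3)/u.
Thus |(-6u + 4)/(6u + 12) + 1| < eps whenever u > (8/3)/eps.
Take N = (8/3)/eps. If u > N then |(-6u + 4)/(6u + 12) + 1| < (8/3)/u < eps.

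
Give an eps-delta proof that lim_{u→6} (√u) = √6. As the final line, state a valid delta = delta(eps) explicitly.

Let eps > 0 be given. We want delta > 0 such that 0 < |u − 6| < delta implies |√u − √6| < eps.
Rationalise: √u − √6 = (u − 6)/(√u + √6), so |√u − √6| = |u − 6|/(√u + √6).
Restrict delta ≤ 6 so that |u − 6| < 6 forces u > 0, and then √u + √6 > √6.
Hence |√u − √6| < |u − 6|/√6, which is < eps once |u − 6| < √6·eps.
Take delta = min(6, √6·eps). If 0 < |u − 6| < delta then u > 0 and |√u − √6| < |u − 6|/√6 < eps.

delta = min(6, √6·eps)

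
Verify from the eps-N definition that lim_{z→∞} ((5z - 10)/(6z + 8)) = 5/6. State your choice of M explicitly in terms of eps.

Let eps > 0. We seek M > 0 such that z > M implies |(5z - 10)/(6z + 8) − (5/6)| < eps.
(5z - 10)/(6z + 8) − (5/6) = (6(5z - 10) − 5(6z + 8)) / (6(6z + 8)) = -100/(6(6z + 8)).
For z > 0 we have 6z + 8 > 6z, so |(5z - 10)/(6z + 8) − (5/6)| = 100/(6(6z + 8)) < 100/(6·6z) = (25/9)/z.
Thus |(5z - 10)/(6z + 8) − (5/6)| < eps whenever z > (25/9)/eps.
Take M = (25/9)/eps. If z > M then |(5z - 10)/(6z + 8) − (5/6)| < (25/9)/z < eps.

M = (25/9)/eps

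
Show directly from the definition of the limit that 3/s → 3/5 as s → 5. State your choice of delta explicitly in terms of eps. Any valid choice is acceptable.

delta = min(5/2, (25/6)eps)

Let eps > 0 be given. We seek delta > 0 such that 0 < |s − 5| < delta implies |3/s − (3/5)| < eps.
|3/s − (3/5)| = 3·|5 − s|/(5·|s|) = 3|s − 5|/(5|s|).
Restrict delta ≤ 5/2. Then |s − 5| < 5/2 gives |s| > 5/2, so 5|s| > 25/2.
Then |3/s − (3/5)| < 3|s − 5|/(25/2), which is < eps when |s − 5| < (25/6)eps.
Take delta = min(5/2, (25/6)eps). Then 0 < |s − 5| < delta gives both |s − 5| < 5/2 and |s − 5| < (25/6)eps, so |3/s − (3/5)| < eps.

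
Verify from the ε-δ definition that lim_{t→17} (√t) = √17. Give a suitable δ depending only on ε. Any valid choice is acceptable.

δ = min(17, √17·ε)

Let ε > 0 be given. We want δ > 0 such that 0 < |t − 17| < δ implies |√t − √17| < ε.
Multiplying by the conjugate, |√t − √17| = |t − 17|/(√t + √17).
Restrict δ ≤ 17 so that |t − 17| < 17 forces t > 0, and then √t + √17 > √17.
Hence |√t − √17| < |t − 17|/√17, which is < ε once |t − 17| < √17·ε.
Take δ = min(17, √17·ε). If 0 < |t − 17| < δ then t > 0 and |√t − √17| < |t − 17|/√17 < ε.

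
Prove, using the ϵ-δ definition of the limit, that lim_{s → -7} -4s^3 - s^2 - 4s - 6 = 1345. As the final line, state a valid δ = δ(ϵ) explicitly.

δ = min(2, ϵ/760)

Fix ϵ > 0. We want δ > 0 such that 0 < |s + 7| < δ implies |(-4s^3 - s^2 - 4s - 6) − 1345| < ϵ.
(-4s^3 - s^2 - 4s - 6) − 1345 = -4s^3 - s^2 - 4s - 1351 = (s + 7)(-4s^2 + 27s - 193).
So |(-4s^3 - s^2 - 4s - 6) − 1345| = |s + 7|·|-4s^2 + 27s - 193|.
Assume first that |s + 7| < 2, so |s| < 9. Then |-4s^2 + 27s - 193| ≤ 4·9^2 + 27·9 + 193 = 760.
Hence |(-4s^3 - s^2 - 4s - 6) − 1345| ≤ 760|s + 7| < ϵ provided |s + 7| < ϵ/760.
Choosing δ = min(2, ϵ/760) ensures both conditions, hence |(-4s^3 - s^2 - 4s - 6) − 1345| < ϵ.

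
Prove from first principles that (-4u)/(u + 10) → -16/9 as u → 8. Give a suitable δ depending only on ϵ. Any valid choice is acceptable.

Let ϵ > 0 be given. We want δ > 0 with 0 < |u − 8| < δ ⇒ |(-4u)/(u + 10) + 16/9| < ϵ.
Combining over a common denominator, (-4u)/(u + 10) + 16/9 = [(-4u)·18 − (-32)·(u + 10)] / [18·(u + 10)] = -40(u − 8) / (18(u + 10)).
So |(-4u)/(u + 10) + 16/9| = 40|u − 8| / (18·|u + 10|).
Require δ ≤ 9, so |u + 10| ≥ |18| − |u − 8| > 18 − 9 = 9.
Hence |(-4u)/(u + 10) + 16/9| < 40|u − 8|/(18·9) = (20/81)|u − 8|, which is < ϵ once |u − 8| < (81/20)ϵ.
Take δ = min(9, (81/20)ϵ). Then 0 < |u − 8| < δ forces both bounds, so |(-4u)/(u + 10) + 16/9| < ϵ.

δ = min(9, (81/20)ϵ)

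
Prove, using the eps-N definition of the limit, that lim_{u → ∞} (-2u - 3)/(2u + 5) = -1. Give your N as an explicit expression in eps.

N = 1/eps

Fix eps > 0. We seek N > 0 such that u > N implies |(-2u - 3)/(2u + 5) + 1| < eps.
(-2u - 3)/(2u + 5) + 1 = (2(-2u - 3) − (-2)(2u + 5)) / (2(2u + 5)) = 4/(2(2u + 5)).
For u > 0 we have 2u + 5 > 2u, so |(-2u - 3)/(2u + 5) + 1| = 4/(2(2u + 5)) < 4/(2·2u) = 1/u.
Thus |(-2u - 3)/(2u + 5) + 1| < eps whenever u > 1/eps.
Take N = 1/eps. If u > N then |(-2u - 3)/(2u + 5) + 1| < 1/u < eps.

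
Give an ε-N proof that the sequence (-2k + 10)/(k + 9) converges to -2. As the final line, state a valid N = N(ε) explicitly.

Let ε > 0. For k ≥ 1, |(-2k + 10)/(k + 9) + 2| = |28|/((k + 9)) = 28/((k + 9)).
Since k + 9 ≥ k for k ≥ 1, this is ≤ 28/(k) = 28/k.
So |(-2k + 10)/(k + 9) + 2| < ε whenever k > 28/ε.
Take N = 28/ε. If k > N then |(-2k + 10)/(k + 9) + 2| ≤ 28/k < ε.

N = 28/ε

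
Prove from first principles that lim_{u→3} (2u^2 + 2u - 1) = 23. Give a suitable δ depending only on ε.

δ = min(1, ε/16)

Let ε > 0. We want δ > 0 such that 0 < |u − 3| < δ implies |(2u^2 + 2u - 1) − 23| < ε.
(2u^2 + 2u - 1) − 23 = 2u^2 + 2u - 24 = (u − 3)(2u + 8).
So |(2u^2 + 2u - 1) − 23| = |u − 3|·|2u + 8|.
Require δ ≤ 1. Then |u − 3| < 1 gives |u| < 4, and by the triangle inequality |2u + 8| ≤ 2·4 + 8 = 16.
Hence |(2u^2 + 2u - 1) − 23| ≤ 16|u − 3| < ε provided |u − 3| < ε/16.
Take δ = min(1, ε/16). Then 0 < |u − 3| < δ gives both |u − 3| < 1 and |u − 3| < ε/16, so |(2u^2 + 2u - 1) − 23| < ε.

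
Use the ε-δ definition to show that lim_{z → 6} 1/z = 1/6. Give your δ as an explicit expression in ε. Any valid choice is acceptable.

δ = min(3, 18ε)

Let ε > 0. We seek δ > 0 such that 0 < |z − 6| < δ implies |1/z − (1/6)| < ε.
|1/z − (1/6)| = |6 − z|/(6·|z|) = |z − 6|/(6|z|).
Require δ ≤ 3 so that |z| > 6 − 3 = 3, hence 6|z| > 18.
Then |1/z − (1/6)| < |z − 6|/18, which is < ε when |z − 6| < 18ε.
Take δ = min(3, 18ε). Then 0 < |z − 6| < δ gives both |z − 6| < 3 and |z − 6| < 18ε, so |1/z − (1/6)| < ε.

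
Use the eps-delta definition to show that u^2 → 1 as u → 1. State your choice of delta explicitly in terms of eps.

delta = min(2, eps/4)

Let eps > 0 be given. We seek delta > 0 with 0 < |u − 1| < delta ⇒ |u^2 − 1| < eps.
Factor: u^2 − 1 = (u − 1)(u + 1), so |u^2 − 1| = |u − 1|·|u + 1|.
Impose delta ≤ 2 so that |u| < 3; then |u + 1| ≤ 4.
Hence |u^2 − 1| ≤ 4|u − 1|, which is < eps once |u − 1| < eps/4.
Take delta = min(2, eps/4). If 0 < |u − 1| < delta then both bounds hold and |u^2 − 1| ≤ 4|u − 1| < 4·(eps/4) = eps.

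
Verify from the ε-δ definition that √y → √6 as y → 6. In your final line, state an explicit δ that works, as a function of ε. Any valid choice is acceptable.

Let ε > 0. We want δ > 0 such that 0 < |y − 6| < δ implies |√y − √6| < ε.
Rationalise: √y − √6 = (y − 6)/(√y + √6), so |√y − √6| = |y − 6|/(√y + √6).
Restrict δ ≤ 6 so that |y − 6| < 6 forces y > 0, and then √y + √6 > √6.
Hence |√y − √6| < |y − 6|/√6, which is < ε once |y − 6| < √6·ε.
Take δ = min(6, √6·ε). If 0 < |y − 6| < δ then y > 0 and |√y − √6| < |y − 6|/√6 < ε.

δ = min(6, √6·ε)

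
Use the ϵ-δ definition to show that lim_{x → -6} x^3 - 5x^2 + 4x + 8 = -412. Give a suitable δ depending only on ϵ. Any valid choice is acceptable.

δ = min(2, ϵ/222)

Suppose ϵ > 0. We want δ > 0 such that 0 < |x + 6| < δ implies |(x^3 - 5x^2 + 4x + 8) + 412| < ϵ.
(x^3 - 5x^2 + 4x + 8) + 412 = x^3 - 5x^2 + 4x + 420 = (x + 6)(x^2 - 11x + 70).
So |(x^3 - 5x^2 + 4x + 8) + 412| = |x + 6|·|x^2 - 11x + 70|.
Assume first that |x + 6| < 2, so |x| < 8. Then |x^2 - 11x + 70| ≤ 8^2 + 11·8 + 70 = 222.
Hence |(x^3 - 5x^2 + 4x + 8) + 412| ≤ 222|x + 6| < ϵ provided |x + 6| < ϵ/222.
Choosing δ = min(2, ϵ/222) ensures both conditions, hence |(x^3 - 5x^2 + 4x + 8) + 412| < ϵ.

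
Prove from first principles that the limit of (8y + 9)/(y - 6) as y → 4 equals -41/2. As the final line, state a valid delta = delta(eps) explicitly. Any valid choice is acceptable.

Let eps > 0. We want delta > 0 with 0 < |y − 4| < delta ⇒ |(8y + 9)/(y - 6) + 41/2| < eps.
Combining over a common denominator, (8y + 9)/(y - 6) + 41/2 = [(8y + 9)·(-2) − 41·(y - 6)] / [(-2)·(y - 6)] = -57(y − 4) / ((-2)(y - 6)).
So |(8y + 9)/(y - 6) + 41/2| = 57|y − 4| / (2·|y − 6|).
Restrict delta ≤ 1. Then |y − 4| < 1 gives |y − 6| = |(y − 4) + (-2)| ≥ 2 − 1 = 1.
Hence |(8y + 9)/(y - 6) + 41/2| < 57|y − 4|/(2·1) = (57/2)|y − 4|, which is < eps once |y − 4| < (2/57)eps.
Take delta = min(1, (2/57)eps). Then 0 < |y − 4| < delta forces both bounds, so |(8y + 9)/(y - 6) + 41/2| < eps.

delta = min(1, (2/57)eps)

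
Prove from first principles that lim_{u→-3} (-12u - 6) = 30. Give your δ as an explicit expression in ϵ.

δ = ϵ/12

Let ϵ > 0. We need δ > 0 so that 0 < |u + 3| < δ implies |(-12u - 6) − 30| < ϵ.
Since (-12u - 6) − 30 = -12(u + 3), we have |(-12u - 6) − 30| = 12|u + 3|.
So 12|u + 3| < ϵ exactly when |u + 3| < ϵ/12.
Take δ = ϵ/12. If 0 < |u + 3| < δ then |(-12u - 6) − 30| = 12|u + 3| < 12·(ϵ/12) = ϵ.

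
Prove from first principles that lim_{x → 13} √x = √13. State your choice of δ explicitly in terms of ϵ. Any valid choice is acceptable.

δ = min(13, √13·ϵ)

Suppose ϵ > 0. We want δ > 0 such that 0 < |x − 13| < δ implies |√x − √13| < ϵ.
Multiplying by the conjugate, |√x − √13| = |x − 13|/(√x + √13).
Restrict δ ≤ 13 so that |x − 13| < 13 forces x > 0, and then √x + √13 > √13.
Hence |√x − √13| < |x − 13|/√13, which is < ϵ once |x − 13| < √13·ϵ.
Take δ = min(13, √13·ϵ). If 0 < |x − 13| < δ then x > 0 and |√x − √13| < |x − 13|/√13 < ϵ.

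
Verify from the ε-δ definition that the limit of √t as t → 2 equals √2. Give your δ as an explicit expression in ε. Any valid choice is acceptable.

δ = min(2, √2·ε)

Fix ε > 0. We want δ > 0 such that 0 < |t − 2| < δ implies |√t − √2| < ε.
Rationalise: √t − √2 = (t − 2)/(√t + √2), so |√t − √2| = |t − 2|/(√t + √2).
Restrict δ ≤ 2 so that |t − 2| < 2 forces t > 0, and then √t + √2 > √2.
Hence |√t − √2| < |t − 2|/√2, which is < ε once |t − 2| < √2·ε.
Take δ = min(2, √2·ε). If 0 < |t − 2| < δ then t > 0 and |√t − √2| < |t − 2|/√2 < ε.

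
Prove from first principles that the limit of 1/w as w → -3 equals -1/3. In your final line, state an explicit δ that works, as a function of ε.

Let ε > 0 be given. We seek δ > 0 such that 0 < |w + 3| < δ implies |1/w + 1/3| < ε.
|1/w + 1/3| = |-3 − w|/(3·|w|) = |w + 3|/(3|w|).
Restrict δ ≤ 3/2. Then |w + 3| < 3/2 gives |w| > 3/2, so 3|w| > 9/2.
Then |1/w + 1/3| < |w + 3|/(9/2), which is < ε when |w + 3| < (9/2)ε.
Take δ = min(3/2, (9/2)ε). Then 0 < |w + 3| < δ gives both |w + 3| < 3/2 and |w + 3| < (9/2)ε, so |1/w + 1/3| < ε.

δ = min(3/2, (9/2)ε)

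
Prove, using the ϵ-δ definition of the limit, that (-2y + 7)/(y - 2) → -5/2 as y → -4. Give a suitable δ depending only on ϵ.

Let ϵ > 0. We want δ > 0 with 0 < |y + 4| < δ ⇒ |(-2y + 7)/(y - 2) + 5/2| < ϵ.
Combining over a common denominator, (-2y + 7)/(y - 2) + 5/2 = [(-2y + 7)·(-6) − 15·(y - 2)] / [(-6)·(y - 2)] = -3(y + 4) / ((-6)(y - 2)).
So |(-2y + 7)/(y - 2) + 5/2| = 3|y + 4| / (6·|y − 2|).
Require δ ≤ 3, so |y − 2| ≥ |-6| − |y + 4| > 6 − 3 = 3.
Hence |(-2y + 7)/(y - 2) + 5/2| < 3|y + 4|/(6·3) = (1/6)|y + 4|, which is < ϵ once |y + 4| < 6ϵ.
Take δ = min(3, 6ϵ). Then 0 < |y + 4| < δ forces both bounds, so |(-2y + 7)/(y - 2) + 5/2| < ϵ.

δ = min(3, 6ϵ)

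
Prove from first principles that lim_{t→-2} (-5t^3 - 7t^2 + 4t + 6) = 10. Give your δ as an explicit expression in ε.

δ = min(1, ε/56)

Suppose ε > 0. We want δ > 0 such that 0 < |t + 2| < δ implies |(-5t^3 - 7t^2 + 4t + 6) − 10| < ε.
(-5t^3 - 7t^2 + 4t + 6) − 10 = -5t^3 - 7t^2 + 4t - 4 = (t + 2)(-5t^2 + 3t - 2).
So |(-5t^3 - 7t^2 + 4t + 6) − 10| = |t + 2|·|-5t^2 + 3t - 2|.
Assume first that |t + 2| < 1, so |t| < 3. Then |-5t^2 + 3t - 2| ≤ 5·3^2 + 3·3 + 2 = 56.
Hence |(-5t^3 - 7t^2 + 4t + 6) − 10| ≤ 56|t + 2| < ε provided |t + 2| < ε/56.
Choosing δ = min(1, ε/56) ensures both conditions, hence |(-5t^3 - 7t^2 + 4t + 6) − 10| < ε.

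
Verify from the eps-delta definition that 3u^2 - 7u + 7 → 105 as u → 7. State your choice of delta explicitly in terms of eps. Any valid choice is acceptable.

Let eps > 0 be given. We want delta > 0 such that 0 < |u − 7| < delta implies |(3u^2 - 7u + 7) − 105| < eps.
(3u^2 - 7u + 7) − 105 = 3u^2 - 7u - 98 = (u − 7)(3u + 14).
So |(3u^2 - 7u + 7) − 105| = |u − 7|·|3u + 14|.
Assume first that |u − 7| < 1, so |u| < 8. Then |3u + 14| ≤ 3·8 + 14 = 38.
Hence |(3u^2 - 7u + 7) − 105| ≤ 38|u − 7| < eps provided |u − 7| < eps/38.
Take delta = min(1, eps/38). Then 0 < |u − 7| < delta gives both |u − 7| < 1 and |u − 7| < eps/38, so |(3u^2 - 7u + 7) − 105| < eps.

delta = min(1, eps/38)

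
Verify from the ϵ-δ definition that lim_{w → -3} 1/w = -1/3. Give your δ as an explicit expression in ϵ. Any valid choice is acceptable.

δ = min(3/2, (9/2)ϵ)

Suppose ϵ > 0. We seek δ > 0 such that 0 < |w + 3| < δ implies |1/w + 1/3| < ϵ.
|1/w + 1/3| = |-3 − w|/(3·|w|) = |w + 3|/(3|w|).
Require δ ≤ 3/2 so that |w| > 3 − 3/2 = 3/2, hence 3|w| > 9/2.
Then |1/w + 1/3| < |w + 3|/(9/2), which is < ϵ when |w + 3| < (9/2)ϵ.
Take δ = min(3/2, (9/2)ϵ). Then 0 < |w + 3| < δ gives both |w + 3| < 3/2 and |w + 3| < (9/2)ϵ, so |1/w + 1/3| < ϵ.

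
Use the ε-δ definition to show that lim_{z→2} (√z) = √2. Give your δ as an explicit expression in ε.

δ = min(2, √2·ε)

Fix ε > 0. We want δ > 0 such that 0 < |z − 2| < δ implies |√z − √2| < ε.
Rationalise: √z − √2 = (z − 2)/(√z + √2), so |√z − √2| = |z − 2|/(√z + √2).
Restrict δ ≤ 2 so that |z − 2| < 2 forces z > 0, and then √z + √2 > √2.
Hence |√z − √2| < |z − 2|/√2, which is < ε once |z − 2| < √2·ε.
Take δ = min(2, √2·ε). If 0 < |z − 2| < δ then z > 0 and |√z − √2| < |z − 2|/√2 < ε.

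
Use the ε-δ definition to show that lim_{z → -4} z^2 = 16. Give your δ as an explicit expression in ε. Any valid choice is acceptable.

Let ε > 0. We seek δ > 0 with 0 < |z + 4| < δ ⇒ |z^2 − 16| < ε.
Factor: z^2 − 16 = (z + 4)(z - 4), so |z^2 − 16| = |z + 4|·|z - 4|.
Restrict δ ≤ 2. Then |z + 4| < 2 gives |z| < 6, so by the triangle inequality |z - 4| ≤ 6 + 4 = 10.
Hence |z^2 − 16| ≤ 10|z + 4|, which is < ε once |z + 4| < ε/10.
Take δ = min(2, ε/10). If 0 < |z + 4| < δ then both bounds hold and |z^2 − 16| ≤ 10|z + 4| < 10·(ε/10) = ε.

δ = min(2, ε/10)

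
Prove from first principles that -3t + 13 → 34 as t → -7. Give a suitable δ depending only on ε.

δ = ε/3

Let ε > 0. We need δ > 0 so that 0 < |t + 7| < δ implies |(-3t + 13) − 34| < ε.
Since (-3t + 13) − 34 = -3(t + 7), we have |(-3t + 13) − 34| = 3|t + 7|.
Thus it suffices that |t + 7| < ε/3.
Take δ = ε/3. If 0 < |t + 7| < δ then |(-3t + 13) − 34| = 3|t + 7| < 3·(ε/3) = ε.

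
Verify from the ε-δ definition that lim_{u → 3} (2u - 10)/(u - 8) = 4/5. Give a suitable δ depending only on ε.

Fix ε > 0. We want δ > 0 with 0 < |u − 3| < δ ⇒ |(2u - 10)/(u - 8) − (4/5)| < ε.
Combining over a common denominator, (2u - 10)/(u - 8) − (4/5) = [(2u - 10)·(-5) − (-4)·(u - 8)] / [(-5)·(u - 8)] = -6(u − 3) / ((-5)(u - 8)).
So |(2u - 10)/(u - 8) − (4/5)| = 6|u − 3| / (5·|u − 8|).
Restrict δ ≤ 5/2. Then |u − 3| < 5/2 gives |u − 8| = |(u − 3) + (-5)| ≥ 5 − 5/2 = 5/2.
Hence |(2u - 10)/(u - 8) − (4/5)| < 6|u − 3|/(5·(5/2)) = (12/25)|u − 3|, which is < ε once |u − 3| < (25/12)ε.
Take δ = min(5/2, (25/12)ε). Then 0 < |u − 3| < δ forces both bounds, so |(2u - 10)/(u - 8) − (4/5)| < ε.

δ = min(5/2, (25/12)ε)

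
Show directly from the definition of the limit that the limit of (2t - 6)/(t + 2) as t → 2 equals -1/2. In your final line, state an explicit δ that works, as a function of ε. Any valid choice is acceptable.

Let ε > 0. We want δ > 0 with 0 < |t − 2| < δ ⇒ |(2t - 6)/(t + 2) + 1/2| < ε.
Combining over a common denominator, (2t - 6)/(t + 2) + 1/2 = [(2t - 6)·4 − (-2)·(t + 2)] / [4·(t + 2)] = 10(t − 2) / (4(t + 2)).
So |(2t - 6)/(t + 2) + 1/2| = 10|t − 2| / (4·|t + 2|).
Require δ ≤ 2, so |t + 2| ≥ |4| − |t − 2| > 4 − 2 = 2.
Hence |(2t - 6)/(t + 2) + 1/2| < 10|t − 2|/(4·2) = (5/4)|t − 2|, which is < ε once |t − 2| < (4/5)ε.
Take δ = min(2, (4/5)ε). Then 0 < |t − 2| < δ forces both bounds, so |(2t - 6)/(t + 2) + 1/2| < ε.

δ = min(2, (4/5)ε)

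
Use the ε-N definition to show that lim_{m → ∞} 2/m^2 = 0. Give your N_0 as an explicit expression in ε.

Let ε > 0 be given. For m ≥ 1, |2/m^2 − 0| = 2/m^2.
2/m^2 < ε ⇔ m^2 > 2/ε ⇔ m > (2/ε)^{1/2}.
Take N_0 = (2/ε)^{1/2}. Then m > N_0 implies 2/m^2 < ε.

N_0 = (2/ε)^{1/2}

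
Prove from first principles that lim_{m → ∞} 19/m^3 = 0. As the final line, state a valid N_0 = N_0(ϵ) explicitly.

N_0 = (19/ϵ)^{1/3}

Suppose ϵ > 0. For m ≥ 1, |19/m^3 − 0| = 19/m^3.
19/m^3 < ϵ ⇔ m^3 > 19/ϵ ⇔ m > (19/ϵ)^{1/3}.
Take N_0 = (19/ϵ)^{1/3}. Then m > N_0 implies 19/m^3 < ϵ.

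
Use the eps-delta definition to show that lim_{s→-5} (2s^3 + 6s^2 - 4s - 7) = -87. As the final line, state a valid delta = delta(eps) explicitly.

Let eps > 0. We want delta > 0 such that 0 < |s + 5| < delta implies |(2s^3 + 6s^2 - 4s - 7) + 87| < eps.
(2s^3 + 6s^2 - 4s - 7) + 87 = 2s^3 + 6s^2 - 4s + 80 = (s + 5)(2s^2 - 4s + 16).
So |(2s^3 + 6s^2 - 4s - 7) + 87| = |s + 5|·|2s^2 - 4s + 16|.
Require delta ≤ 2. Then |s + 5| < 2 gives |s| < 7, and by the triangle inequality |2s^2 - 4s + 16| ≤ 2·7^2 + 4·7 + 16 = 142.
Hence |(2s^3 + 6s^2 - 4s - 7) + 87| ≤ 142|s + 5| < eps provided |s + 5| < eps/142.
Choosing delta = min(2, eps/142) ensures both conditions, hence |(2s^3 + 6s^2 - 4s - 7) + 87| < eps.

delta = min(2, eps/142)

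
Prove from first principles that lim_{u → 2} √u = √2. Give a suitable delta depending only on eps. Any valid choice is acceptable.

Fix eps > 0. We want delta > 0 such that 0 < |u − 2| < delta implies |√u − √2| < eps.
Rationalise: √u − √2 = (u − 2)/(√u + √2), so |√u − √2| = |u − 2|/(√u + √2).
Restrict delta ≤ 2 so that |u − 2| < 2 forces u > 0, and then √u + √2 > √2.
Hence |√u − √2| < |u − 2|/√2, which is < eps once |u − 2| < √2·eps.
Take delta = min(2, √2·eps). If 0 < |u − 2| < delta then u > 0 and |√u − √2| < |u − 2|/√2 < eps.

delta = min(2, √2·eps)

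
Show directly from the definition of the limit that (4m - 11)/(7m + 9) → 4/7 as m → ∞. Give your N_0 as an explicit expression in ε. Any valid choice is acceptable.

Let ε > 0 be given. For m ≥ 1, |(4m - 11)/(7m + 9) − (4/7)| = |-113|/(7(7m + 9)) = 113/(7(7m + 9)).
Since 7m + 9 ≥ 7m for m ≥ 1, this is ≤ 113/(7·7m) = (113/49)/m.
So |(4m - 11)/(7m + 9) − (4/7)| < ε whenever m > (113/49)/ε.
Take N_0 = (113/49)/ε. If m > N_0 then |(4m - 11)/(7m + 9) − (4/7)| ≤ (113/49)/m < ε.

N_0 = (113/49)/ε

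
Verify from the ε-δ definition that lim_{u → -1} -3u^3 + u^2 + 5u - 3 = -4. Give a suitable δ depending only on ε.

Suppose ε > 0. We want δ > 0 such that 0 < |u + 1| < δ implies |(-3u^3 + u^2 + 5u - 3) + 4| < ε.
(-3u^3 + u^2 + 5u - 3) + 4 = -3u^3 + u^2 + 5u + 1 = (u + 1)(-3u^2 + 4u + 1).
So |(-3u^3 + u^2 + 5u - 3) + 4| = |u + 1|·|-3u^2 + 4u + 1|.
Assume first that |u + 1| < 1, so |u| < 2. Then |-3u^2 + 4u + 1| ≤ 3·2^2 + 4·2 + 1 = 21.
Hence |(-3u^3 + u^2 + 5u - 3) + 4| ≤ 21|u + 1| < ε provided |u + 1| < ε/21.
Choosing δ = min(1, ε/21) ensures both conditions, hence |(-3u^3 + u^2 + 5u - 3) + 4| < ε.

δ = min(1, ε/21)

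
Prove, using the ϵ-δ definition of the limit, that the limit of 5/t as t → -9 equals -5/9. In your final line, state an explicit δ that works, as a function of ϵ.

δ = min(9/2, (81/10)ϵ)

Fix ϵ > 0. We seek δ > 0 such that 0 < |t + 9| < δ implies |5/t + 5/9| < ϵ.
|5/t + 5/9| = 5·|-9 − t|/(9·|t|) = 5|t + 9|/(9|t|).
Require δ ≤ 9/2 so that |t| > 9 − 9/2 = 9/2, hence 9|t| > 81/2.
Then |5/t + 5/9| < 5|t + 9|/(81/2), which is < ϵ when |t + 9| < (81/10)ϵ.
Take δ = min(9/2, (81/10)ϵ). Then 0 < |t + 9| < δ gives both |t + 9| < 9/2 and |t + 9| < (81/10)ϵ, so |5/t + 5/9| < ϵ.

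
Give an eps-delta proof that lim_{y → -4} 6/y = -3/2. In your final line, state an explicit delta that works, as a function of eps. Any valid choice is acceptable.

delta = min(2, (4/3)eps)

Fix eps > 0. We seek delta > 0 such that 0 < |y + 4| < delta implies |6/y + 3/2| < eps.
|6/y + 3/2| = 6·|-4 − y|/(4·|y|) = 6|y + 4|/(4|y|).
Restrict delta ≤ 2. Then |y + 4| < 2 gives |y| > 2, so 4|y| > 8.
Then |6/y + 3/2| < 6|y + 4|/8, which is < eps when |y + 4| < (4/3)eps.
Take delta = min(2, (4/3)eps). Then 0 < |y + 4| < delta gives both |y + 4| < 2 and |y + 4| < (4/3)eps, so |6/y + 3/2| < eps.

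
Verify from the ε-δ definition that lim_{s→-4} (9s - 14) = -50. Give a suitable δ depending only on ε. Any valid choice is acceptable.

Suppose ε > 0. We need δ > 0 so that 0 < |s + 4| < δ implies |(9s - 14) + 50| < ε.
Since (9s - 14) + 50 = 9(s + 4), we have |(9s - 14) + 50| = 9|s + 4|.
Thus it suffices that |s + 4| < ε/9.
Take δ = ε/9. If 0 < |s + 4| < δ then |(9s - 14) + 50| = 9|s + 4| < 9·(ε/9) = ε.

δ = ε/9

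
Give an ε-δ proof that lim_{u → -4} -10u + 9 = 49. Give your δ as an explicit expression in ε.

Suppose ε > 0. We need δ > 0 so that 0 < |u + 4| < δ implies |(-10u + 9) − 49| < ε.
|(-10u + 9) − 49| = |-10u - 40| = 10|u + 4|.
Thus it suffices that |u + 4| < ε/10.
Take δ = ε/10. If 0 < |u + 4| < δ then |(-10u + 9) − 49| = 10|u + 4| < 10·(ε/10) = ε.

δ = ε/10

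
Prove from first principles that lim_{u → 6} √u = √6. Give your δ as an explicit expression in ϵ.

δ = min(6, √6·ϵ)

Suppose ϵ > 0. We want δ > 0 such that 0 < |u − 6| < δ implies |√u − √6| < ϵ.
Rationalise: √u − √6 = (u − 6)/(√u + √6), so |√u − √6| = |u − 6|/(√u + √6).
Restrict δ ≤ 6 so that |u − 6| < 6 forces u > 0, and then √u + √6 > √6.
Hence |√u − √6| < |u − 6|/√6, which is < ϵ once |u − 6| < √6·ϵ.
Take δ = min(6, √6·ϵ). If 0 < |u − 6| < δ then u > 0 and |√u − √6| < |u − 6|/√6 < ϵ.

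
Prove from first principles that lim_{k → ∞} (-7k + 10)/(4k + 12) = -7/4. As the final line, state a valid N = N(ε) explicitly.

N = (31/4)/ε

Let ε > 0 be given. For k ≥ 1, |(-7k + 10)/(4k + 12) + 7/4| = |124|/(4(4k + 12)) = 124/(4(4k + 12)).
Since 4k + 12 ≥ 4k for k ≥ 1, this is ≤ 124/(4·4k) = (31/4)/k.
So |(-7k + 10)/(4k + 12) + 7/4| < ε whenever k > (31/4)/ε.
Take N = (31/4)/ε. If k > N then |(-7k + 10)/(4k + 12) + 7/4| ≤ (31/4)/k < ε.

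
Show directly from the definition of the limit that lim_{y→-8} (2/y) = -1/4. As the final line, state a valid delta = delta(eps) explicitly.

delta = min(4, 16eps)

Suppose eps > 0. We seek delta > 0 such that 0 < |y + 8| < delta implies |2/y + 1/4| < eps.
|2/y + 1/4| = 2·|-8 − y|/(8·|y|) = 2|y + 8|/(8|y|).
Restrict delta ≤ 4. Then |y + 8| < 4 gives |y| > 4, so 8|y| > 32.
Then |2/y + 1/4| < 2|y + 8|/32, which is < eps when |y + 8| < 16eps.
Take delta = min(4, 16eps). Then 0 < |y + 8| < delta gives both |y + 8| < 4 and |y + 8| < 16eps, so |2/y + 1/4| < eps.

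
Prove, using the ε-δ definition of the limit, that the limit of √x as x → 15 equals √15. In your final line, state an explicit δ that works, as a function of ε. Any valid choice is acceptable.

Fix ε > 0. We want δ > 0 such that 0 < |x − 15| < δ implies |√x − √15| < ε.
Rationalise: √x − √15 = (x − 15)/(√x + √15), so |√x − √15| = |x − 15|/(√x + √15).
Restrict δ ≤ 15 so that |x − 15| < 15 forces x > 0, and then √x + √15 > √15.
Hence |√x − √15| < |x − 15|/√15, which is < ε once |x − 15| < √15·ε.
Take δ = min(15, √15·ε). If 0 < |x − 15| < δ then x > 0 and |√x − √15| < |x − 15|/√15 < ε.

δ = min(15, √15·ε)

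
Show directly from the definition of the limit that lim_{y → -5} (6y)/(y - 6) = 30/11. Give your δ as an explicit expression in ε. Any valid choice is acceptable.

δ = min(11/2, (121/72)ε)

Suppose ε > 0. We want δ > 0 with 0 < |y + 5| < δ ⇒ |(6y)/(y - 6) − (30/11)| < ε.
Combining over a common denominator, (6y)/(y - 6) − (30/11) = [(6y)·(-11) − (-30)·(y - 6)] / [(-11)·(y - 6)] = -36(y + 5) / ((-11)(y - 6)).
So |(6y)/(y - 6) − (30/11)| = 36|y + 5| / (11·|y − 6|).
Require δ ≤ 11/2, so |y − 6| ≥ |-11| − |y + 5| > 11 − 11/2 = 11/2.
Hence |(6y)/(y - 6) − (30/11)| < 36|y + 5|/(11·(11/2)) = (72/121)|y + 5|, which is < ε once |y + 5| < (121/72)ε.
Take δ = min(11/2, (121/72)ε). Then 0 < |y + 5| < δ forces both bounds, so |(6y)/(y - 6) − (30/11)| < ε.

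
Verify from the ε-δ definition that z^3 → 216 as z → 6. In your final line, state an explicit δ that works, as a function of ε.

δ = min(1, ε/127)

Fix ε > 0. We seek δ > 0 with 0 < |z − 6| < δ ⇒ |z^3 − 216| < ε.
Factor: z^3 − 216 = (z − 6)(z^2 + 6z + 36), so |z^3 − 216| = |z − 6|·|z^2 + 6z + 36|.
Restrict δ ≤ 1. Then |z − 6| < 1 gives |z| < 7, so by the triangle inequality |z^2 + 6z + 36| ≤ 7^2 + 6·7 + 36 = 127.
Hence |z^3 − 216| ≤ 127|z − 6|, which is < ε once |z − 6| < ε/127.
Take δ = min(1, ε/127). If 0 < |z − 6| < δ then both bounds hold and |z^3 − 216| ≤ 127|z − 6| < 127·(ε/127) = ε.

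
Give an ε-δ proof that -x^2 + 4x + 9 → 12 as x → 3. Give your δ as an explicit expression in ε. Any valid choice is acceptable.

δ = min(1, ε/5)

Let ε > 0. We want δ > 0 such that 0 < |x − 3| < δ implies |(-x^2 + 4x + 9) − 12| < ε.
(-x^2 + 4x + 9) − 12 = -x^2 + 4x - 3 = (x − 3)(-x + 1).
So |(-x^2 + 4x + 9) − 12| = |x − 3|·|-x + 1|.
Assume first that |x − 3| < 1, so |x| < 4. Then |-x + 1| ≤ 4 + 1 = 5.
Hence |(-x^2 + 4x + 9) − 12| ≤ 5|x − 3| < ε provided |x − 3| < ε/5.
Choosing δ = min(1, ε/5) ensures both conditions, hence |(-x^2 + 4x + 9) − 12| < ε.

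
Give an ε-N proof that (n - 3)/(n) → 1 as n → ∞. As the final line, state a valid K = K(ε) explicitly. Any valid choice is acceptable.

Suppose ε > 0. For n ≥ 1, |(n - 3)/(n) − 1| = |-3|/((n)) = 3/((n)).
Since n ≥ n for n ≥ 1, this is ≤ 3/(n) = 3/n.
So |(n - 3)/(n) − 1| < ε whenever n > 3/ε.
Take K = 3/ε. If n > K then |(n - 3)/(n) − 1| ≤ 3/n < ε.

K = 3/ε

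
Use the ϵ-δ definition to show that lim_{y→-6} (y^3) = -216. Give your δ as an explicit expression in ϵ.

δ = min(1, ϵ/127)

Let ϵ > 0 be given. We seek δ > 0 with 0 < |y + 6| < δ ⇒ |y^3 + 216| < ϵ.
Factor: y^3 + 216 = (y + 6)(y^2 - 6y + 36), so |y^3 + 216| = |y + 6|·|y^2 - 6y + 36|.
Impose δ ≤ 1 so that |y| < 7; then |y^2 - 6y + 36| ≤ 127.
Hence |y^3 + 216| ≤ 127|y + 6|, which is < ϵ once |y + 6| < ϵ/127.
Take δ = min(1, ϵ/127). If 0 < |y + 6| < δ then both bounds hold and |y^3 + 216| ≤ 127|y + 6| < 127·(ϵ/127) = ϵ.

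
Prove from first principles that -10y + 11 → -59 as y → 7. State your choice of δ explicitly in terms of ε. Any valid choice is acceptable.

δ = ε/10

Suppose ε > 0. We need δ > 0 so that 0 < |y − 7| < δ implies |(-10y + 11) + 59| < ε.
|(-10y + 11) + 59| = |-10y + 70| = 10|y − 7|.
Thus it suffices that |y − 7| < ε/10.
Choosing δ = ε/10 gives |(-10y + 11) + 59| = 10|y − 7| < ε whenever |y − 7| < δ.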